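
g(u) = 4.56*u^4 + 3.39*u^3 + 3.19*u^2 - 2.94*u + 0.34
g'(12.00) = 33056.82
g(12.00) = 100838.50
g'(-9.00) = -12533.55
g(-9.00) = 27732.04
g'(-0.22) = -4.05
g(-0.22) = 1.12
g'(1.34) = 67.76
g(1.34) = 24.99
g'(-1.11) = -22.44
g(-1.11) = 9.82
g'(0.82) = 19.19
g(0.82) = 4.00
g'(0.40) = 2.41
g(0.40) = 0.01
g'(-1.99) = -119.10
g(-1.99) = 63.62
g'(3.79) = 1160.31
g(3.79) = 1160.42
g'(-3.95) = -993.59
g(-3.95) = 962.88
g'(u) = 18.24*u^3 + 10.17*u^2 + 6.38*u - 2.94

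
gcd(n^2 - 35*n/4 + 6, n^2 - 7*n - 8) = n - 8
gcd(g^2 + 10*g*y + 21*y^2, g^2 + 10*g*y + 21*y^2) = g^2 + 10*g*y + 21*y^2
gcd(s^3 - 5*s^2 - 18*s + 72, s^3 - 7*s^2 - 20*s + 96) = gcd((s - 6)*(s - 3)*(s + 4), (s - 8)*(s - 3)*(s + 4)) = s^2 + s - 12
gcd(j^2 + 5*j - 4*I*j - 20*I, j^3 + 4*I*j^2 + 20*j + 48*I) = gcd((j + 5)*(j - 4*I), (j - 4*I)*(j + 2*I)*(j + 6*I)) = j - 4*I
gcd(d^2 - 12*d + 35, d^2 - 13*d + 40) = d - 5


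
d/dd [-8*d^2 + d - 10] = 1 - 16*d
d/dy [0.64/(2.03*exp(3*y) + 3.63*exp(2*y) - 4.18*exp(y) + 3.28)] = (-3.8976*exp(2*y) - 4.6464*exp(y) + 2.6752)*exp(y)/(2.03*exp(3*y) + 3.63*exp(2*y) - 4.18*exp(y) + 3.28)^2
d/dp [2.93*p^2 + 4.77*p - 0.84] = 5.86*p + 4.77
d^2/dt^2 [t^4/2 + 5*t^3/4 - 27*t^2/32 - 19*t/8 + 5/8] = 6*t^2 + 15*t/2 - 27/16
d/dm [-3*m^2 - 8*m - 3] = -6*m - 8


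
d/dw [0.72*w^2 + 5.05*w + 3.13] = 1.44*w + 5.05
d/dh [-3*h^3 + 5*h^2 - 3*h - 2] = -9*h^2 + 10*h - 3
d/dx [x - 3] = 1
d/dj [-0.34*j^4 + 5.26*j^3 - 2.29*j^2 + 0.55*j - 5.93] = -1.36*j^3 + 15.78*j^2 - 4.58*j + 0.55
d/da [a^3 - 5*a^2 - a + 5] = 3*a^2 - 10*a - 1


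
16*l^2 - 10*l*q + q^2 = (-8*l + q)*(-2*l + q)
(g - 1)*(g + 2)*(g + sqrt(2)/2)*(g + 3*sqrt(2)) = g^4 + g^3 + 7*sqrt(2)*g^3/2 + g^2 + 7*sqrt(2)*g^2/2 - 7*sqrt(2)*g + 3*g - 6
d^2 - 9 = (d - 3)*(d + 3)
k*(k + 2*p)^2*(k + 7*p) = k^4 + 11*k^3*p + 32*k^2*p^2 + 28*k*p^3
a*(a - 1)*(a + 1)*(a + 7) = a^4 + 7*a^3 - a^2 - 7*a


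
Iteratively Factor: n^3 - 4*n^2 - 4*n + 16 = (n - 2)*(n^2 - 2*n - 8) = (n - 4)*(n - 2)*(n + 2)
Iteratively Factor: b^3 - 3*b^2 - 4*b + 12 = (b - 3)*(b^2 - 4) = (b - 3)*(b + 2)*(b - 2)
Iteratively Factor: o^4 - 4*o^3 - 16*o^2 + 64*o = (o - 4)*(o^3 - 16*o) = (o - 4)^2*(o^2 + 4*o) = o*(o - 4)^2*(o + 4)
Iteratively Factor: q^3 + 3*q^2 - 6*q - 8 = (q + 1)*(q^2 + 2*q - 8) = (q - 2)*(q + 1)*(q + 4)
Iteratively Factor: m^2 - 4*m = (m - 4)*(m)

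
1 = 1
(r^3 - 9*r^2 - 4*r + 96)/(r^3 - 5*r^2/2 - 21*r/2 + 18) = 2*(r - 8)/(2*r - 3)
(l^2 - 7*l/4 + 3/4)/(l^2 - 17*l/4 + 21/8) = 2*(l - 1)/(2*l - 7)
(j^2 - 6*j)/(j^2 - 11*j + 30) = j/(j - 5)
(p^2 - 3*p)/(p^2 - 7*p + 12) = p/(p - 4)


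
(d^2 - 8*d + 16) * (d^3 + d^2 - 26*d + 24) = d^5 - 7*d^4 - 18*d^3 + 248*d^2 - 608*d + 384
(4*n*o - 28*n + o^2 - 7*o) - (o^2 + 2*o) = 4*n*o - 28*n - 9*o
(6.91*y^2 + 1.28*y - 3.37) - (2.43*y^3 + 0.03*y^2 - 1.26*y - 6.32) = -2.43*y^3 + 6.88*y^2 + 2.54*y + 2.95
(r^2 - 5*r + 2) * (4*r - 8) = 4*r^3 - 28*r^2 + 48*r - 16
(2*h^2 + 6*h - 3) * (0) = 0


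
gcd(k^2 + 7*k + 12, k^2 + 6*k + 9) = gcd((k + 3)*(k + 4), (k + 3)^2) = k + 3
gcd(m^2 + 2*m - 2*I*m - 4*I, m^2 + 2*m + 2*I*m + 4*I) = m + 2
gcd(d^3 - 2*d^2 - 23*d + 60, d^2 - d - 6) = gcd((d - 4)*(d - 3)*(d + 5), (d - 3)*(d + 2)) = d - 3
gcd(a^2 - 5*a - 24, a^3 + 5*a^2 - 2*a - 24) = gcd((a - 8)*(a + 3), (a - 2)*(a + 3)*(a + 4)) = a + 3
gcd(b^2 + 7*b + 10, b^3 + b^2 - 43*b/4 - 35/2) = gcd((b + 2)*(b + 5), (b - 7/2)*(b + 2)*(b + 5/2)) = b + 2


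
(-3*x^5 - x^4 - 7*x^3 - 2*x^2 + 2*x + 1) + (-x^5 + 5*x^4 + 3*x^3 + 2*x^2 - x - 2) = -4*x^5 + 4*x^4 - 4*x^3 + x - 1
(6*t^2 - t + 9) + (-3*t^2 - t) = 3*t^2 - 2*t + 9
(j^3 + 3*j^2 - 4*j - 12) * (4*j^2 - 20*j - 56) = 4*j^5 - 8*j^4 - 132*j^3 - 136*j^2 + 464*j + 672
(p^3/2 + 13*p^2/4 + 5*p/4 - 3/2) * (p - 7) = p^4/2 - p^3/4 - 43*p^2/2 - 41*p/4 + 21/2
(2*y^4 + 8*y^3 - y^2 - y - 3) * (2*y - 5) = 4*y^5 + 6*y^4 - 42*y^3 + 3*y^2 - y + 15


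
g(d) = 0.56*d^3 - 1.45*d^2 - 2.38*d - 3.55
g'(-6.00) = 75.50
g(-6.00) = -162.43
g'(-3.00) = 21.44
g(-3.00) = -24.58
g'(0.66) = -3.56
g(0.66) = -5.59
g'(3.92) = 12.07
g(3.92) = -1.43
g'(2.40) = 0.34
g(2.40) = -9.87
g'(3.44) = 7.52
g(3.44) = -6.10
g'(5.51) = 32.65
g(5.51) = 32.99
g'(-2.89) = 20.03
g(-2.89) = -22.30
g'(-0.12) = -2.01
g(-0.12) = -3.29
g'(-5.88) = 72.76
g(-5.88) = -153.54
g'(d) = 1.68*d^2 - 2.9*d - 2.38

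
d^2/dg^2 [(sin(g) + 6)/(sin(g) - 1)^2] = (-29*sin(g) + cos(g)^2 - 41)/(sin(g) - 1)^3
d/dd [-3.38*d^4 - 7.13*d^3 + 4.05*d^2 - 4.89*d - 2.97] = -13.52*d^3 - 21.39*d^2 + 8.1*d - 4.89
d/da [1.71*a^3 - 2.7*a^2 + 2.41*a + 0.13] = 5.13*a^2 - 5.4*a + 2.41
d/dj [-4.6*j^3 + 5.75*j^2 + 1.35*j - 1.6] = -13.8*j^2 + 11.5*j + 1.35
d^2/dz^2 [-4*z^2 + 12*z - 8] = -8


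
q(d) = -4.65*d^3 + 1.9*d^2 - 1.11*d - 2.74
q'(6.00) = -480.51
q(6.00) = -945.40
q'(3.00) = -115.26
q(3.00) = -114.52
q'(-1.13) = -23.22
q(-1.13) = 7.65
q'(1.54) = -28.34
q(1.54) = -16.93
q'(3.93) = -201.63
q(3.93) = -260.00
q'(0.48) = -2.50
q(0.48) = -3.35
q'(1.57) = -29.53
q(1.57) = -17.79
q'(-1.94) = -60.98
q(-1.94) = 40.52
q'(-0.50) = -6.50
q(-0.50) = -1.13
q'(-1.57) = -41.46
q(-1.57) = 21.68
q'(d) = -13.95*d^2 + 3.8*d - 1.11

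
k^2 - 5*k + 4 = (k - 4)*(k - 1)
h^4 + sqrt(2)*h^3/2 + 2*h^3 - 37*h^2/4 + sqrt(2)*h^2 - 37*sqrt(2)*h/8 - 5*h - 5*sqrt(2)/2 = (h - 5/2)*(h + 1/2)*(h + 4)*(h + sqrt(2)/2)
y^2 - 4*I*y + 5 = (y - 5*I)*(y + I)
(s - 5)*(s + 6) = s^2 + s - 30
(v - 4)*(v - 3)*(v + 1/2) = v^3 - 13*v^2/2 + 17*v/2 + 6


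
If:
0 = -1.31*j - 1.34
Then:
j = -1.02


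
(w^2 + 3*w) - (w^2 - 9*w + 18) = 12*w - 18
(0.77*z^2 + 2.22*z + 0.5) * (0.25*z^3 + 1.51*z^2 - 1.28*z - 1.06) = 0.1925*z^5 + 1.7177*z^4 + 2.4916*z^3 - 2.9028*z^2 - 2.9932*z - 0.53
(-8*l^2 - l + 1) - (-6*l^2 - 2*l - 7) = -2*l^2 + l + 8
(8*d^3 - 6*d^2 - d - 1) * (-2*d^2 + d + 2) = -16*d^5 + 20*d^4 + 12*d^3 - 11*d^2 - 3*d - 2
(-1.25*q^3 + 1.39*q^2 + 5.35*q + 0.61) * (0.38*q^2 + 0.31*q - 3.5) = -0.475*q^5 + 0.1407*q^4 + 6.8389*q^3 - 2.9747*q^2 - 18.5359*q - 2.135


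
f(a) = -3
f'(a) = 0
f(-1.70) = -3.00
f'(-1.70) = 0.00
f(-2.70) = -3.00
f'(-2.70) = 0.00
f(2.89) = -3.00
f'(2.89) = 0.00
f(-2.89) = -3.00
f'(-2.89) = 0.00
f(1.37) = -3.00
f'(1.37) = 0.00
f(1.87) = -3.00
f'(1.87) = 0.00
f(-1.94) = -3.00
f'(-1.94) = 0.00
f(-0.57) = -3.00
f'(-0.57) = 0.00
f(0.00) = -3.00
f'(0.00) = 0.00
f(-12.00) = -3.00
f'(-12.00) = 0.00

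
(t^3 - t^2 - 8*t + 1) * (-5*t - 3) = -5*t^4 + 2*t^3 + 43*t^2 + 19*t - 3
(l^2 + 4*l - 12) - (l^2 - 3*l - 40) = 7*l + 28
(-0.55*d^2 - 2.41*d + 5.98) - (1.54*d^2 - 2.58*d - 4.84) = -2.09*d^2 + 0.17*d + 10.82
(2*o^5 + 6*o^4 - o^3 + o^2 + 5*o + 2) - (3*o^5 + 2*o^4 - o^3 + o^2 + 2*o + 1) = -o^5 + 4*o^4 + 3*o + 1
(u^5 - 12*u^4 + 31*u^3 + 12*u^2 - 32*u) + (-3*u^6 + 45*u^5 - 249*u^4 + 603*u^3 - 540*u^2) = -3*u^6 + 46*u^5 - 261*u^4 + 634*u^3 - 528*u^2 - 32*u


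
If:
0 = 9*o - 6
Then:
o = 2/3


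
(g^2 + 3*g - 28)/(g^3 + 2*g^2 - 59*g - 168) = (g - 4)/(g^2 - 5*g - 24)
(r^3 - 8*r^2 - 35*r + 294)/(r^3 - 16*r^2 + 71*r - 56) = (r^2 - r - 42)/(r^2 - 9*r + 8)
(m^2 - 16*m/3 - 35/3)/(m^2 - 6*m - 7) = (m + 5/3)/(m + 1)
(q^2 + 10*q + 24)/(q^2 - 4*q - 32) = (q + 6)/(q - 8)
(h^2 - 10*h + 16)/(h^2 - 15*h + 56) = (h - 2)/(h - 7)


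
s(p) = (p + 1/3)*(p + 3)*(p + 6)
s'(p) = (p + 1/3)*(p + 3) + (p + 1/3)*(p + 6) + (p + 3)*(p + 6) = 3*p^2 + 56*p/3 + 21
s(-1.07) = -7.01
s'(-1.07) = 4.46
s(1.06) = 39.94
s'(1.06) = 44.16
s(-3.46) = 3.65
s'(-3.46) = -7.67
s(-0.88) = -5.93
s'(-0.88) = 6.90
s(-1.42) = -7.86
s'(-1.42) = 0.54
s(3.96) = 297.62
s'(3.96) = 141.96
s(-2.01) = -6.62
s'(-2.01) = -4.40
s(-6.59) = -13.25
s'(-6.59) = 28.27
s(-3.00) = 0.00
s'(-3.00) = -8.00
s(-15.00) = -1584.00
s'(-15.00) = 416.00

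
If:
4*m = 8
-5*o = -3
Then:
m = 2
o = 3/5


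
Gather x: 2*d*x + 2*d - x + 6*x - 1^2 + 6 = 2*d + x*(2*d + 5) + 5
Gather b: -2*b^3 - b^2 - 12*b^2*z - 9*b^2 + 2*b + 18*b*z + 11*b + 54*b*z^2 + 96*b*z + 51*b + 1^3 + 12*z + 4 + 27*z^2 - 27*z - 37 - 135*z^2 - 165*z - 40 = -2*b^3 + b^2*(-12*z - 10) + b*(54*z^2 + 114*z + 64) - 108*z^2 - 180*z - 72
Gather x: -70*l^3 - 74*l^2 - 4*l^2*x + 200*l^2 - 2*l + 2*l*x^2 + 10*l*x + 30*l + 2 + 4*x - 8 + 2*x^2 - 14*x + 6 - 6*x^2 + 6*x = -70*l^3 + 126*l^2 + 28*l + x^2*(2*l - 4) + x*(-4*l^2 + 10*l - 4)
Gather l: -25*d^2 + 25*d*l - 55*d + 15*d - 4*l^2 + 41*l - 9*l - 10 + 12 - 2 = -25*d^2 - 40*d - 4*l^2 + l*(25*d + 32)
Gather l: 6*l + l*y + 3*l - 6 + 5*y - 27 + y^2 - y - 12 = l*(y + 9) + y^2 + 4*y - 45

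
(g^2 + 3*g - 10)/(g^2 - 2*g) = (g + 5)/g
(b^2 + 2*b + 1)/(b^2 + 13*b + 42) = (b^2 + 2*b + 1)/(b^2 + 13*b + 42)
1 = 1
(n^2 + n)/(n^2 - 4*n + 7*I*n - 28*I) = n*(n + 1)/(n^2 + n*(-4 + 7*I) - 28*I)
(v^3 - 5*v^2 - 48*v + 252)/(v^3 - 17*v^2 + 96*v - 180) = (v + 7)/(v - 5)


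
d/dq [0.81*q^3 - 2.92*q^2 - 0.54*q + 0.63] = 2.43*q^2 - 5.84*q - 0.54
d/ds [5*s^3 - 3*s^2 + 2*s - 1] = 15*s^2 - 6*s + 2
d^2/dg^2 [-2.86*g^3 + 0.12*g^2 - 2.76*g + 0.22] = 0.24 - 17.16*g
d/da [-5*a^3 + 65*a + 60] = 65 - 15*a^2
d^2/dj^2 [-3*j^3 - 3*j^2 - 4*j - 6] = -18*j - 6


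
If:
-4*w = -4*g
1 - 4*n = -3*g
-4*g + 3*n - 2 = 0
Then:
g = -5/7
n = -2/7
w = -5/7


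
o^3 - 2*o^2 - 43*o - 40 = (o - 8)*(o + 1)*(o + 5)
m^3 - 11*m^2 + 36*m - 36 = (m - 6)*(m - 3)*(m - 2)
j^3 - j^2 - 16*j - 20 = (j - 5)*(j + 2)^2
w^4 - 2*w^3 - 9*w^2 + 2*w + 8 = (w - 4)*(w - 1)*(w + 1)*(w + 2)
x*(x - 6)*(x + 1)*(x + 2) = x^4 - 3*x^3 - 16*x^2 - 12*x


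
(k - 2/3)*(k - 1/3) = k^2 - k + 2/9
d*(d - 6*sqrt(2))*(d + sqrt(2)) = d^3 - 5*sqrt(2)*d^2 - 12*d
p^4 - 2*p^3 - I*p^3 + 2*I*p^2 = p^2*(p - 2)*(p - I)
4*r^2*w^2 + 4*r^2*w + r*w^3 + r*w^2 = w*(4*r + w)*(r*w + r)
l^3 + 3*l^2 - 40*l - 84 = (l - 6)*(l + 2)*(l + 7)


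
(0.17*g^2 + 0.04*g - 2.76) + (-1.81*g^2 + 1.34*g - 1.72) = -1.64*g^2 + 1.38*g - 4.48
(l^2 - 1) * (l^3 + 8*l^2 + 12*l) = l^5 + 8*l^4 + 11*l^3 - 8*l^2 - 12*l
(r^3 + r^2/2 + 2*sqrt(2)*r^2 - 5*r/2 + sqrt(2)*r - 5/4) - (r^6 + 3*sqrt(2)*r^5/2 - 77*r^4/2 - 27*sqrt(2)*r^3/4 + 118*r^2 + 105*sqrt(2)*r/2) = -r^6 - 3*sqrt(2)*r^5/2 + 77*r^4/2 + r^3 + 27*sqrt(2)*r^3/4 - 235*r^2/2 + 2*sqrt(2)*r^2 - 103*sqrt(2)*r/2 - 5*r/2 - 5/4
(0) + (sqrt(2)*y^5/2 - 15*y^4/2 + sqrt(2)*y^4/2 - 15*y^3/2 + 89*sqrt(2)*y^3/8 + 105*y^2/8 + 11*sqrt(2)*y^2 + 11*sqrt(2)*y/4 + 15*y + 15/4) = sqrt(2)*y^5/2 - 15*y^4/2 + sqrt(2)*y^4/2 - 15*y^3/2 + 89*sqrt(2)*y^3/8 + 105*y^2/8 + 11*sqrt(2)*y^2 + 11*sqrt(2)*y/4 + 15*y + 15/4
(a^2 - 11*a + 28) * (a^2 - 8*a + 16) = a^4 - 19*a^3 + 132*a^2 - 400*a + 448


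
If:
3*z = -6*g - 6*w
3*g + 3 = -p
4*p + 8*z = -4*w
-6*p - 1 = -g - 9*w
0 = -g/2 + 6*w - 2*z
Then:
No Solution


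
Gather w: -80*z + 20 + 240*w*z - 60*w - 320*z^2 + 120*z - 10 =w*(240*z - 60) - 320*z^2 + 40*z + 10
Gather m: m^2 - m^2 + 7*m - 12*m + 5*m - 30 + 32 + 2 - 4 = 0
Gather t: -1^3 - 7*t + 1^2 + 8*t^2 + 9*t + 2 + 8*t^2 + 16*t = 16*t^2 + 18*t + 2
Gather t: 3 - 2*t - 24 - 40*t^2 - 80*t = -40*t^2 - 82*t - 21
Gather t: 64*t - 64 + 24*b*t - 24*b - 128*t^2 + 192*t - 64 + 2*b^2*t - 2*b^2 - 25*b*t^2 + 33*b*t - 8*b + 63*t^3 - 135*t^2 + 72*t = -2*b^2 - 32*b + 63*t^3 + t^2*(-25*b - 263) + t*(2*b^2 + 57*b + 328) - 128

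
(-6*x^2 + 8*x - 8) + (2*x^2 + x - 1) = -4*x^2 + 9*x - 9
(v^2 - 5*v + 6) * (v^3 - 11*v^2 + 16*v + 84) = v^5 - 16*v^4 + 77*v^3 - 62*v^2 - 324*v + 504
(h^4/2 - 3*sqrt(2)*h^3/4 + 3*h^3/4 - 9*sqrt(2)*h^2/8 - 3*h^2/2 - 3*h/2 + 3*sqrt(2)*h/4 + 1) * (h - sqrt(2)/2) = h^5/2 - sqrt(2)*h^4 + 3*h^4/4 - 3*sqrt(2)*h^3/2 - 3*h^3/4 - 3*h^2/8 + 3*sqrt(2)*h^2/2 + h/4 + 3*sqrt(2)*h/4 - sqrt(2)/2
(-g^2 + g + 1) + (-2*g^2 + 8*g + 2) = -3*g^2 + 9*g + 3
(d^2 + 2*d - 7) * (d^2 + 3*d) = d^4 + 5*d^3 - d^2 - 21*d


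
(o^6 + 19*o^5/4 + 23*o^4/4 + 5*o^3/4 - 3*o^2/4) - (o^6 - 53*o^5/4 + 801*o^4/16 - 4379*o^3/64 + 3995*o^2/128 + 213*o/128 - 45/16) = 18*o^5 - 709*o^4/16 + 4459*o^3/64 - 4091*o^2/128 - 213*o/128 + 45/16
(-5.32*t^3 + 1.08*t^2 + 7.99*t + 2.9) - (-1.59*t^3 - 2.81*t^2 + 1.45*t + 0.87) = -3.73*t^3 + 3.89*t^2 + 6.54*t + 2.03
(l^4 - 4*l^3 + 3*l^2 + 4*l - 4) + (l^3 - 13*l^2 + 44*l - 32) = l^4 - 3*l^3 - 10*l^2 + 48*l - 36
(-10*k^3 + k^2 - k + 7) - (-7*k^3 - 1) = -3*k^3 + k^2 - k + 8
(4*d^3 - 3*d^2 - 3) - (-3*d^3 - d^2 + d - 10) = 7*d^3 - 2*d^2 - d + 7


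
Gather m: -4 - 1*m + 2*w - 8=-m + 2*w - 12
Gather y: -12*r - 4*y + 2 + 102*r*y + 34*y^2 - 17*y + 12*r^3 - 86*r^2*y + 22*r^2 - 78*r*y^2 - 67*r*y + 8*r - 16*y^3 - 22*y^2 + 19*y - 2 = 12*r^3 + 22*r^2 - 4*r - 16*y^3 + y^2*(12 - 78*r) + y*(-86*r^2 + 35*r - 2)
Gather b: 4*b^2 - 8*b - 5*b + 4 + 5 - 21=4*b^2 - 13*b - 12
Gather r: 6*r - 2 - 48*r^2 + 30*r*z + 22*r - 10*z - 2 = -48*r^2 + r*(30*z + 28) - 10*z - 4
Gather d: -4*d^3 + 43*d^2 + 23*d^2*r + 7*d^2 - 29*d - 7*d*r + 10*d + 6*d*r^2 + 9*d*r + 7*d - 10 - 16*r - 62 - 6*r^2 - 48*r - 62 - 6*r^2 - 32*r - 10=-4*d^3 + d^2*(23*r + 50) + d*(6*r^2 + 2*r - 12) - 12*r^2 - 96*r - 144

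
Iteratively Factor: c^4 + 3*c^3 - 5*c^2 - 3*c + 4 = (c + 4)*(c^3 - c^2 - c + 1) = (c + 1)*(c + 4)*(c^2 - 2*c + 1) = (c - 1)*(c + 1)*(c + 4)*(c - 1)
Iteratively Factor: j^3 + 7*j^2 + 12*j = (j + 4)*(j^2 + 3*j) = j*(j + 4)*(j + 3)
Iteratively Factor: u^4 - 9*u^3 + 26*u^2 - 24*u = (u - 4)*(u^3 - 5*u^2 + 6*u) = u*(u - 4)*(u^2 - 5*u + 6) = u*(u - 4)*(u - 3)*(u - 2)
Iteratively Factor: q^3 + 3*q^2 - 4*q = (q + 4)*(q^2 - q) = (q - 1)*(q + 4)*(q)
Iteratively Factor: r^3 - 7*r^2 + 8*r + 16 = (r - 4)*(r^2 - 3*r - 4) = (r - 4)*(r + 1)*(r - 4)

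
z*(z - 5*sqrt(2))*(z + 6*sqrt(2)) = z^3 + sqrt(2)*z^2 - 60*z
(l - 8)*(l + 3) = l^2 - 5*l - 24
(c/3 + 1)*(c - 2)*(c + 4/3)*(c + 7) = c^4/3 + 28*c^3/9 + 35*c^2/9 - 122*c/9 - 56/3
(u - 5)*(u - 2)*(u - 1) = u^3 - 8*u^2 + 17*u - 10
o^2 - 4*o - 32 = (o - 8)*(o + 4)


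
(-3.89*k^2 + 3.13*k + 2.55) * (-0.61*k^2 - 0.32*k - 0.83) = 2.3729*k^4 - 0.6645*k^3 + 0.6716*k^2 - 3.4139*k - 2.1165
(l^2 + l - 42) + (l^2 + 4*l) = 2*l^2 + 5*l - 42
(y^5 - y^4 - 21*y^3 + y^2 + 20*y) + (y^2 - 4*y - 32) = y^5 - y^4 - 21*y^3 + 2*y^2 + 16*y - 32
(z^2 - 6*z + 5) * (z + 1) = z^3 - 5*z^2 - z + 5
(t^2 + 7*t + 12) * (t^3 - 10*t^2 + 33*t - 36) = t^5 - 3*t^4 - 25*t^3 + 75*t^2 + 144*t - 432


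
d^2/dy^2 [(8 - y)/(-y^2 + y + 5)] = 2*(3*(3 - y)*(-y^2 + y + 5) - (y - 8)*(2*y - 1)^2)/(-y^2 + y + 5)^3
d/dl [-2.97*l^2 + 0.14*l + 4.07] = 0.14 - 5.94*l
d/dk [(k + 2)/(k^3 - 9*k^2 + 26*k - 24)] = (k^3 - 9*k^2 + 26*k - (k + 2)*(3*k^2 - 18*k + 26) - 24)/(k^3 - 9*k^2 + 26*k - 24)^2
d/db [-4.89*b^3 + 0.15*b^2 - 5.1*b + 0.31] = -14.67*b^2 + 0.3*b - 5.1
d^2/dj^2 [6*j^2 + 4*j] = 12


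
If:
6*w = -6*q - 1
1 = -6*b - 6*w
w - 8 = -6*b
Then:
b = 49/30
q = 49/30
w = -9/5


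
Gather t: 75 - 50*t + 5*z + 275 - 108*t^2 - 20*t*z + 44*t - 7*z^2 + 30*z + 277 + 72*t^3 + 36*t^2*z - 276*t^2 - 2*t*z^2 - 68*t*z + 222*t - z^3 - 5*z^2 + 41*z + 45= 72*t^3 + t^2*(36*z - 384) + t*(-2*z^2 - 88*z + 216) - z^3 - 12*z^2 + 76*z + 672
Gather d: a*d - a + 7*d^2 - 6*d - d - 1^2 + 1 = -a + 7*d^2 + d*(a - 7)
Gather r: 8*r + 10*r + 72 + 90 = 18*r + 162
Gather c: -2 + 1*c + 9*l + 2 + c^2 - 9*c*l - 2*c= c^2 + c*(-9*l - 1) + 9*l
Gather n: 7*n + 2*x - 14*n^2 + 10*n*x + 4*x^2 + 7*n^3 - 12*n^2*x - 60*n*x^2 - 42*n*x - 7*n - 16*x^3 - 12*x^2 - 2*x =7*n^3 + n^2*(-12*x - 14) + n*(-60*x^2 - 32*x) - 16*x^3 - 8*x^2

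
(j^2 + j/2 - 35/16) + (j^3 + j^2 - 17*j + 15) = j^3 + 2*j^2 - 33*j/2 + 205/16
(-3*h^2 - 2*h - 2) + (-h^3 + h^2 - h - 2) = -h^3 - 2*h^2 - 3*h - 4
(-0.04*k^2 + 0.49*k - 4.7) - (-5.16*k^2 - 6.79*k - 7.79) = 5.12*k^2 + 7.28*k + 3.09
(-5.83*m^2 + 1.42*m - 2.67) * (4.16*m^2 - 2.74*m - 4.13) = -24.2528*m^4 + 21.8814*m^3 + 9.0799*m^2 + 1.4512*m + 11.0271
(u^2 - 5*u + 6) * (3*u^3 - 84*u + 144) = 3*u^5 - 15*u^4 - 66*u^3 + 564*u^2 - 1224*u + 864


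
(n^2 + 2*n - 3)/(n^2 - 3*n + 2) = (n + 3)/(n - 2)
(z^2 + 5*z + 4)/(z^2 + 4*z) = (z + 1)/z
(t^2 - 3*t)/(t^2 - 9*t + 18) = t/(t - 6)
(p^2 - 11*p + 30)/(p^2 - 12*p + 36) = (p - 5)/(p - 6)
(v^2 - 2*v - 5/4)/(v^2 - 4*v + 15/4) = (2*v + 1)/(2*v - 3)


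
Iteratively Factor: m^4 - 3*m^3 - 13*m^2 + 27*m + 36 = (m - 3)*(m^3 - 13*m - 12) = (m - 3)*(m + 3)*(m^2 - 3*m - 4) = (m - 3)*(m + 1)*(m + 3)*(m - 4)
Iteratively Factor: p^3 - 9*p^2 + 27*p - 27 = (p - 3)*(p^2 - 6*p + 9) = (p - 3)^2*(p - 3)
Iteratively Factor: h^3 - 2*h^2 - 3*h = (h)*(h^2 - 2*h - 3) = h*(h - 3)*(h + 1)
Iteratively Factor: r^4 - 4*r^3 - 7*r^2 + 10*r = (r - 5)*(r^3 + r^2 - 2*r) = (r - 5)*(r + 2)*(r^2 - r) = (r - 5)*(r - 1)*(r + 2)*(r)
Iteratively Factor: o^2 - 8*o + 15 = (o - 5)*(o - 3)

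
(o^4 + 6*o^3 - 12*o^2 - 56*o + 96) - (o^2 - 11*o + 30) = o^4 + 6*o^3 - 13*o^2 - 45*o + 66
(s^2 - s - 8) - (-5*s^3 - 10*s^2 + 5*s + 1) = 5*s^3 + 11*s^2 - 6*s - 9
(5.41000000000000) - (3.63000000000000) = 1.78000000000000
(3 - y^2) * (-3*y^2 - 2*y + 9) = 3*y^4 + 2*y^3 - 18*y^2 - 6*y + 27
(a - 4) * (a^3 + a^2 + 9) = a^4 - 3*a^3 - 4*a^2 + 9*a - 36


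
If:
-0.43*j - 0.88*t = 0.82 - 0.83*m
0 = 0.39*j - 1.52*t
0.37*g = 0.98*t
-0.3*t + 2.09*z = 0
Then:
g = 18.4522522522523*z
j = 27.1521367521368*z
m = 21.4531150241994*z + 0.987951807228916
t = 6.96666666666667*z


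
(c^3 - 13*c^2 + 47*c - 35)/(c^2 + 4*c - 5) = (c^2 - 12*c + 35)/(c + 5)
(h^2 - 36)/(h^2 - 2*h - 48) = (h - 6)/(h - 8)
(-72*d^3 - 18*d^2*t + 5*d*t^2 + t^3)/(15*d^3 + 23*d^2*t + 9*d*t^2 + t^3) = (-24*d^2 + 2*d*t + t^2)/(5*d^2 + 6*d*t + t^2)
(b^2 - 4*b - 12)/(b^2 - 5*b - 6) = (b + 2)/(b + 1)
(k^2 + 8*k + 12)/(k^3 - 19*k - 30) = (k + 6)/(k^2 - 2*k - 15)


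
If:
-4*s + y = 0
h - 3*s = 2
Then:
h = 3*y/4 + 2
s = y/4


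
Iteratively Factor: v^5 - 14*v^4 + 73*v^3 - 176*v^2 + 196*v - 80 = (v - 1)*(v^4 - 13*v^3 + 60*v^2 - 116*v + 80) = (v - 2)*(v - 1)*(v^3 - 11*v^2 + 38*v - 40) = (v - 4)*(v - 2)*(v - 1)*(v^2 - 7*v + 10) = (v - 5)*(v - 4)*(v - 2)*(v - 1)*(v - 2)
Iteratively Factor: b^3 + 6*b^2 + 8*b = (b + 2)*(b^2 + 4*b) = b*(b + 2)*(b + 4)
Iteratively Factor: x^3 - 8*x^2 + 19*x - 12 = (x - 4)*(x^2 - 4*x + 3) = (x - 4)*(x - 3)*(x - 1)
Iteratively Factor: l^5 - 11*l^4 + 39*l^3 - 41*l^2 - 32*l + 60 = (l - 3)*(l^4 - 8*l^3 + 15*l^2 + 4*l - 20) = (l - 3)*(l - 2)*(l^3 - 6*l^2 + 3*l + 10) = (l - 3)*(l - 2)^2*(l^2 - 4*l - 5) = (l - 3)*(l - 2)^2*(l + 1)*(l - 5)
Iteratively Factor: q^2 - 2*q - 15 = (q - 5)*(q + 3)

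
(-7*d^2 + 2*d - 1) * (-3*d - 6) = 21*d^3 + 36*d^2 - 9*d + 6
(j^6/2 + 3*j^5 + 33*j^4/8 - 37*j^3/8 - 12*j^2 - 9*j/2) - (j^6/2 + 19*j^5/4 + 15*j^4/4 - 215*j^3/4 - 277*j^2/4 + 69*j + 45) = -7*j^5/4 + 3*j^4/8 + 393*j^3/8 + 229*j^2/4 - 147*j/2 - 45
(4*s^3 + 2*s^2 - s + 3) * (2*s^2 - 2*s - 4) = 8*s^5 - 4*s^4 - 22*s^3 - 2*s - 12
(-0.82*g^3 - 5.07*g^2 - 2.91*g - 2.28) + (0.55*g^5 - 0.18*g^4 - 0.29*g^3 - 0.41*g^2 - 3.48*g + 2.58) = 0.55*g^5 - 0.18*g^4 - 1.11*g^3 - 5.48*g^2 - 6.39*g + 0.3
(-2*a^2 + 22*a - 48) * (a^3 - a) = -2*a^5 + 22*a^4 - 46*a^3 - 22*a^2 + 48*a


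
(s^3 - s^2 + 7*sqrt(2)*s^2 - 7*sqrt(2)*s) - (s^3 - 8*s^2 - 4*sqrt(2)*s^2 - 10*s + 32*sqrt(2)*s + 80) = 7*s^2 + 11*sqrt(2)*s^2 - 39*sqrt(2)*s + 10*s - 80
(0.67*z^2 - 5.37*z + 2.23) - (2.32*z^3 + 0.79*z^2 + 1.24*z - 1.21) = -2.32*z^3 - 0.12*z^2 - 6.61*z + 3.44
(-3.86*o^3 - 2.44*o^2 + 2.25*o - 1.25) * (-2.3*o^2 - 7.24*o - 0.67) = 8.878*o^5 + 33.5584*o^4 + 15.0768*o^3 - 11.7802*o^2 + 7.5425*o + 0.8375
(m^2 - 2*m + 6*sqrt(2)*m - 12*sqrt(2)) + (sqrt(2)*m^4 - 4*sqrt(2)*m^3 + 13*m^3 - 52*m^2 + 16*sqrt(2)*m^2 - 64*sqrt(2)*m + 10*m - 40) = sqrt(2)*m^4 - 4*sqrt(2)*m^3 + 13*m^3 - 51*m^2 + 16*sqrt(2)*m^2 - 58*sqrt(2)*m + 8*m - 40 - 12*sqrt(2)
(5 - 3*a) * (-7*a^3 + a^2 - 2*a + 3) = 21*a^4 - 38*a^3 + 11*a^2 - 19*a + 15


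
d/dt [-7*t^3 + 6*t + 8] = 6 - 21*t^2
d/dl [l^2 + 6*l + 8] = 2*l + 6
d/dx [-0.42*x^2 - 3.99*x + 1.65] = -0.84*x - 3.99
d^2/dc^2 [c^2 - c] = 2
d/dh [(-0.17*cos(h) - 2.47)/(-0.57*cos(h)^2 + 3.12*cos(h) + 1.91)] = (0.0969*cos(h)^2 + 2.8158*cos(h) - 7.3817)*sin(h)/(0.3249*cos(h)^4 - 3.5568*cos(h)^3 + 7.557*cos(h)^2 + 11.9184*cos(h) + 3.6481)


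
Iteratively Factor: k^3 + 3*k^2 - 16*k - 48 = (k - 4)*(k^2 + 7*k + 12) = (k - 4)*(k + 4)*(k + 3)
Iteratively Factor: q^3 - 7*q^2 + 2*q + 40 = (q + 2)*(q^2 - 9*q + 20) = (q - 5)*(q + 2)*(q - 4)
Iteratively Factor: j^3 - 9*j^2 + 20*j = (j - 5)*(j^2 - 4*j) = (j - 5)*(j - 4)*(j)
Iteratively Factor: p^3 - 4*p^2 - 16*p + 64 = (p - 4)*(p^2 - 16) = (p - 4)*(p + 4)*(p - 4)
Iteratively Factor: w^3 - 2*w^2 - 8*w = (w + 2)*(w^2 - 4*w) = w*(w + 2)*(w - 4)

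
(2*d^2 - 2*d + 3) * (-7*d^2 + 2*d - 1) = -14*d^4 + 18*d^3 - 27*d^2 + 8*d - 3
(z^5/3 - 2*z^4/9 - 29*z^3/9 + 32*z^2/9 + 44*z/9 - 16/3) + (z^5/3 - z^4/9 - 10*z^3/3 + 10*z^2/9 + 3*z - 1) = 2*z^5/3 - z^4/3 - 59*z^3/9 + 14*z^2/3 + 71*z/9 - 19/3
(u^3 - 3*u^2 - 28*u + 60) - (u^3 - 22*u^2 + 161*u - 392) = 19*u^2 - 189*u + 452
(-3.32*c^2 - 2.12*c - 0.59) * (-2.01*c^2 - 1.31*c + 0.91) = 6.6732*c^4 + 8.6104*c^3 + 0.9419*c^2 - 1.1563*c - 0.5369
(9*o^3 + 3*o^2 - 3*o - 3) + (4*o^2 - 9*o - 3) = 9*o^3 + 7*o^2 - 12*o - 6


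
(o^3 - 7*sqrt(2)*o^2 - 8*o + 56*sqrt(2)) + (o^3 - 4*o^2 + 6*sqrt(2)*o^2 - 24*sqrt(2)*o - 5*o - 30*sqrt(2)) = 2*o^3 - 4*o^2 - sqrt(2)*o^2 - 24*sqrt(2)*o - 13*o + 26*sqrt(2)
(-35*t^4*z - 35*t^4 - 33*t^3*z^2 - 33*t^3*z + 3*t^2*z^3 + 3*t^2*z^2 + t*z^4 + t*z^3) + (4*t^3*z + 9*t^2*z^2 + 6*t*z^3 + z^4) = -35*t^4*z - 35*t^4 - 33*t^3*z^2 - 29*t^3*z + 3*t^2*z^3 + 12*t^2*z^2 + t*z^4 + 7*t*z^3 + z^4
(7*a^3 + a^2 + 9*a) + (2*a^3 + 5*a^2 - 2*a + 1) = 9*a^3 + 6*a^2 + 7*a + 1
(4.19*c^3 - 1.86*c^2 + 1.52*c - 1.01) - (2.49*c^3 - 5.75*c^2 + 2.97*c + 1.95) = 1.7*c^3 + 3.89*c^2 - 1.45*c - 2.96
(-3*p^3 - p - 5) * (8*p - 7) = -24*p^4 + 21*p^3 - 8*p^2 - 33*p + 35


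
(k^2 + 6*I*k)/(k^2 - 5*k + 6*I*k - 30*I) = k/(k - 5)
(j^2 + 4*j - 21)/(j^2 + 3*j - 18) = (j + 7)/(j + 6)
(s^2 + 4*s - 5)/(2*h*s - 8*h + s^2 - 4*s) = (s^2 + 4*s - 5)/(2*h*s - 8*h + s^2 - 4*s)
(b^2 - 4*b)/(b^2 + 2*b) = (b - 4)/(b + 2)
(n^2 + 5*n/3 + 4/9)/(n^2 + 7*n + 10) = (9*n^2 + 15*n + 4)/(9*(n^2 + 7*n + 10))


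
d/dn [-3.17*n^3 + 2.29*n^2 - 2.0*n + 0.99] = -9.51*n^2 + 4.58*n - 2.0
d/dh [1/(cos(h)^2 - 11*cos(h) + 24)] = (2*cos(h) - 11)*sin(h)/(cos(h)^2 - 11*cos(h) + 24)^2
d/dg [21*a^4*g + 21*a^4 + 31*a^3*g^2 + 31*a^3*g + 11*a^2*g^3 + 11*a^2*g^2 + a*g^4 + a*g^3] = a*(21*a^3 + 62*a^2*g + 31*a^2 + 33*a*g^2 + 22*a*g + 4*g^3 + 3*g^2)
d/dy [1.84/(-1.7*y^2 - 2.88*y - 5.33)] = (6.256*y + 5.2992)/(1.7*y^2 + 2.88*y + 5.33)^2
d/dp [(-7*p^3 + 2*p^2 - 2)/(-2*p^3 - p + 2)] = (p*(21*p - 4)*(2*p^3 + p - 2) - (6*p^2 + 1)*(7*p^3 - 2*p^2 + 2))/(2*p^3 + p - 2)^2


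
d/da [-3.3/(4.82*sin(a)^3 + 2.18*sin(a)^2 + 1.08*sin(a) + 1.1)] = (47.718*sin(a)^2 + 14.388*sin(a) + 3.564)*cos(a)/(4.82*sin(a)^3 + 2.18*sin(a)^2 + 1.08*sin(a) + 1.1)^2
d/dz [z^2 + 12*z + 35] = 2*z + 12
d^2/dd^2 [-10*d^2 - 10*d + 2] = -20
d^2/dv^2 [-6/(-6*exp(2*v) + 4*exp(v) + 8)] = 6*((1 - 6*exp(v))*(-3*exp(2*v) + 2*exp(v) + 4) - 4*(3*exp(v) - 1)^2*exp(v))*exp(v)/(-3*exp(2*v) + 2*exp(v) + 4)^3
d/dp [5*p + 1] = 5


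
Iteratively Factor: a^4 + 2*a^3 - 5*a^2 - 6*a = (a)*(a^3 + 2*a^2 - 5*a - 6) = a*(a - 2)*(a^2 + 4*a + 3) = a*(a - 2)*(a + 3)*(a + 1)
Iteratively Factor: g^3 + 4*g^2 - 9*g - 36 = (g + 3)*(g^2 + g - 12) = (g + 3)*(g + 4)*(g - 3)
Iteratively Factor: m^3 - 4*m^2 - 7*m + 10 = (m - 1)*(m^2 - 3*m - 10) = (m - 5)*(m - 1)*(m + 2)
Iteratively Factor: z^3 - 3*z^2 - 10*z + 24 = (z - 4)*(z^2 + z - 6) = (z - 4)*(z + 3)*(z - 2)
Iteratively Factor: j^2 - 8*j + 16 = (j - 4)*(j - 4)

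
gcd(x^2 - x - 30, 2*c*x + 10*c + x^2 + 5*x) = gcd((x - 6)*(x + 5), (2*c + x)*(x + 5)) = x + 5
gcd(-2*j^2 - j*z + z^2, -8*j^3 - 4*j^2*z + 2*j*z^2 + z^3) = -2*j + z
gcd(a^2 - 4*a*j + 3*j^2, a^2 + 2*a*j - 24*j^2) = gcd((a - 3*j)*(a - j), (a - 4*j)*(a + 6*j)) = 1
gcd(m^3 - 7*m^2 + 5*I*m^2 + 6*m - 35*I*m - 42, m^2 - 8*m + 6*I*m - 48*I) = m + 6*I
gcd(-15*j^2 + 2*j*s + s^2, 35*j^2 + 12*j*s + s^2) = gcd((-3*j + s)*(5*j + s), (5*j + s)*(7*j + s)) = 5*j + s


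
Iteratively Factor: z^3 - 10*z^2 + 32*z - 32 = (z - 4)*(z^2 - 6*z + 8) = (z - 4)*(z - 2)*(z - 4)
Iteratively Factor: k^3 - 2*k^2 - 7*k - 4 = (k + 1)*(k^2 - 3*k - 4) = (k - 4)*(k + 1)*(k + 1)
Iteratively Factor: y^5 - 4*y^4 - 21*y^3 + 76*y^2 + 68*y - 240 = (y + 4)*(y^4 - 8*y^3 + 11*y^2 + 32*y - 60) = (y + 2)*(y + 4)*(y^3 - 10*y^2 + 31*y - 30) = (y - 3)*(y + 2)*(y + 4)*(y^2 - 7*y + 10) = (y - 3)*(y - 2)*(y + 2)*(y + 4)*(y - 5)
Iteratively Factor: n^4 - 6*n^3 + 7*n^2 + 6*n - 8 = (n + 1)*(n^3 - 7*n^2 + 14*n - 8) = (n - 1)*(n + 1)*(n^2 - 6*n + 8) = (n - 2)*(n - 1)*(n + 1)*(n - 4)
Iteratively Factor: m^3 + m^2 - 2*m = (m)*(m^2 + m - 2) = m*(m - 1)*(m + 2)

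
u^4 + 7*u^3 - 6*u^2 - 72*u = u*(u - 3)*(u + 4)*(u + 6)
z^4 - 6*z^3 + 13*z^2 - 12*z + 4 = (z - 2)^2*(z - 1)^2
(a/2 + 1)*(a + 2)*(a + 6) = a^3/2 + 5*a^2 + 14*a + 12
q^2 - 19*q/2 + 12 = (q - 8)*(q - 3/2)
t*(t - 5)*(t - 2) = t^3 - 7*t^2 + 10*t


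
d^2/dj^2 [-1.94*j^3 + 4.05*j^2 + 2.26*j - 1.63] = 8.1 - 11.64*j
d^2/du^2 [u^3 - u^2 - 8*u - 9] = 6*u - 2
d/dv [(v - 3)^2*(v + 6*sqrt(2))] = 3*(v - 3)*(v - 1 + 4*sqrt(2))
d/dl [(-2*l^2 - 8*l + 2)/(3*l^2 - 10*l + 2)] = 4*(11*l^2 - 5*l + 1)/(9*l^4 - 60*l^3 + 112*l^2 - 40*l + 4)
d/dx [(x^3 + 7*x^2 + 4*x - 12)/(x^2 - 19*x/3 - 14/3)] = 3*(3*x^4 - 38*x^3 - 187*x^2 - 124*x - 284)/(9*x^4 - 114*x^3 + 277*x^2 + 532*x + 196)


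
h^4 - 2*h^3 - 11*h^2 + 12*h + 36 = (h - 3)^2*(h + 2)^2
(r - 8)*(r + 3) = r^2 - 5*r - 24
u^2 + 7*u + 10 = (u + 2)*(u + 5)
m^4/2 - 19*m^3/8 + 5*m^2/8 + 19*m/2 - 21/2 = (m/2 + 1)*(m - 3)*(m - 2)*(m - 7/4)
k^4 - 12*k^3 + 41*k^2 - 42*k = k*(k - 7)*(k - 3)*(k - 2)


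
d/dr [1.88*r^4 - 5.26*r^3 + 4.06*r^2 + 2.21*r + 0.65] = 7.52*r^3 - 15.78*r^2 + 8.12*r + 2.21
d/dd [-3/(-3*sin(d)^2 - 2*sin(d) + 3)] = -6*(3*sin(d) + 1)*cos(d)/(2*sin(d) - 3*cos(d)^2)^2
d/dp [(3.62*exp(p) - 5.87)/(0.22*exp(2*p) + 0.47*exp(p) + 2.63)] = (-0.7964*exp(2*p) + 2.5828*exp(p) + 12.2795)*exp(p)/(0.0484*exp(4*p) + 0.2068*exp(3*p) + 1.3781*exp(2*p) + 2.4722*exp(p) + 6.9169)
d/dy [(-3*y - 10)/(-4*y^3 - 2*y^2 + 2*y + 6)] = (6*y^3 + 3*y^2 - 3*y - (3*y + 10)*(6*y^2 + 2*y - 1) - 9)/(2*(2*y^3 + y^2 - y - 3)^2)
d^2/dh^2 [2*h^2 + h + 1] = 4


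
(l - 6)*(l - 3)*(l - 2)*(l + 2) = l^4 - 9*l^3 + 14*l^2 + 36*l - 72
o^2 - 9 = (o - 3)*(o + 3)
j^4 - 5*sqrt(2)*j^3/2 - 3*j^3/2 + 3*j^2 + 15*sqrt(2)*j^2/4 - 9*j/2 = j*(j - 3/2)*(j - 3*sqrt(2)/2)*(j - sqrt(2))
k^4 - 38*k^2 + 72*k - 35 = (k - 5)*(k - 1)^2*(k + 7)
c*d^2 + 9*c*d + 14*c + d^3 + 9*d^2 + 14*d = (c + d)*(d + 2)*(d + 7)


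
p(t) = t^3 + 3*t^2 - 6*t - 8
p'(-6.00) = 66.00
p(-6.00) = -80.00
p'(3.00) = 39.00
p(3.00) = 28.00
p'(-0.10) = -6.57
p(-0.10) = -7.37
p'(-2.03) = -5.82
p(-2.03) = 8.18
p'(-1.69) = -7.57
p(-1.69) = 5.88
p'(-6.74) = 89.84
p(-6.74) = -137.46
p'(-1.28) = -8.76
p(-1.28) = 2.50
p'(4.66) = 87.11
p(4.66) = 130.38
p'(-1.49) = -8.28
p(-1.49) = 4.29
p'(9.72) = 335.76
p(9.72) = 1135.45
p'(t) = 3*t^2 + 6*t - 6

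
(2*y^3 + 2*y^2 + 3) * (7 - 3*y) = -6*y^4 + 8*y^3 + 14*y^2 - 9*y + 21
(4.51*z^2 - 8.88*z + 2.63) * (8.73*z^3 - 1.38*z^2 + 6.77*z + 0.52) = 39.3723*z^5 - 83.7462*z^4 + 65.747*z^3 - 61.4018*z^2 + 13.1875*z + 1.3676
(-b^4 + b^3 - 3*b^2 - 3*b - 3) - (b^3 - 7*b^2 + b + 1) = -b^4 + 4*b^2 - 4*b - 4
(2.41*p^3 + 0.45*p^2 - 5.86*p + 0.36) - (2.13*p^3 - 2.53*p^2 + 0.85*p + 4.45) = 0.28*p^3 + 2.98*p^2 - 6.71*p - 4.09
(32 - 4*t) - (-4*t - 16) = 48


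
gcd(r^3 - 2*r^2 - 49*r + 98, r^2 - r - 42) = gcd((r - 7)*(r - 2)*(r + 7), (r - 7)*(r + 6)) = r - 7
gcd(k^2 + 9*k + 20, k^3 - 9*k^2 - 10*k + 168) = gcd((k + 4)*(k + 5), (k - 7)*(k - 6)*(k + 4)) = k + 4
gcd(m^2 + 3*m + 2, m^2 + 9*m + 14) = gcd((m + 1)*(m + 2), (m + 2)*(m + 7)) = m + 2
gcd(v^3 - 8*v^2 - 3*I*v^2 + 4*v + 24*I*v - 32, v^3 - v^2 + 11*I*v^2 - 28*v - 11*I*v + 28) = 1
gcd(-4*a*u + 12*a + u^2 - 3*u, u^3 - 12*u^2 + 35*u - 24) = u - 3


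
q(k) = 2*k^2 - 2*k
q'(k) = 4*k - 2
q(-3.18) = 26.58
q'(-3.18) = -14.72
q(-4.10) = 41.82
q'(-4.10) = -18.40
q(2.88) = 10.83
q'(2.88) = 9.52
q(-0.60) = 1.92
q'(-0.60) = -4.40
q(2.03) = 4.18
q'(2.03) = 6.12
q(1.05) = 0.10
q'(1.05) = 2.20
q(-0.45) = 1.30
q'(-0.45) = -3.80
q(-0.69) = 2.33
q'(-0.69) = -4.76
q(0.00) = 0.00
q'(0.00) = -2.00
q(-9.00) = 180.00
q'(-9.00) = -38.00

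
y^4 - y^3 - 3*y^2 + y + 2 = (y - 2)*(y - 1)*(y + 1)^2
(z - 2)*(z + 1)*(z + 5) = z^3 + 4*z^2 - 7*z - 10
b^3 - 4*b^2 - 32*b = b*(b - 8)*(b + 4)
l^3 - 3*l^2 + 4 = (l - 2)^2*(l + 1)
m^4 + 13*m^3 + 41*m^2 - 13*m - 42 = (m - 1)*(m + 1)*(m + 6)*(m + 7)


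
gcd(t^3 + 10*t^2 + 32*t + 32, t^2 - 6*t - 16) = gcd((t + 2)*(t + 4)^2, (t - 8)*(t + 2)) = t + 2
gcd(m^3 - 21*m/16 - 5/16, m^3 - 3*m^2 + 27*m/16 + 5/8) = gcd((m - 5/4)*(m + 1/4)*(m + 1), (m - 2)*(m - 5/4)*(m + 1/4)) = m^2 - m - 5/16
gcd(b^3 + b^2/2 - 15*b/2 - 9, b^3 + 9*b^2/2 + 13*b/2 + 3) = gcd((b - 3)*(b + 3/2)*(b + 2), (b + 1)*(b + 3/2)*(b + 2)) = b^2 + 7*b/2 + 3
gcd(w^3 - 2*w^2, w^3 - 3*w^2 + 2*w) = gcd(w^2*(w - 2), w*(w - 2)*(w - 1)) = w^2 - 2*w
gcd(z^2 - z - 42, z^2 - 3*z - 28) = z - 7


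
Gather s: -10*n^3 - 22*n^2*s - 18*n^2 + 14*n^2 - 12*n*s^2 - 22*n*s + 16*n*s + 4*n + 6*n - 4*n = -10*n^3 - 4*n^2 - 12*n*s^2 + 6*n + s*(-22*n^2 - 6*n)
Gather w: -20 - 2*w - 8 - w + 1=-3*w - 27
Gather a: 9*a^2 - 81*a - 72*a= 9*a^2 - 153*a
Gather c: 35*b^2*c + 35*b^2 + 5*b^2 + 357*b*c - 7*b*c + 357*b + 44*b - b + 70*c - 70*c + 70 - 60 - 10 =40*b^2 + 400*b + c*(35*b^2 + 350*b)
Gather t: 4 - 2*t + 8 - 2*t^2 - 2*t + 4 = -2*t^2 - 4*t + 16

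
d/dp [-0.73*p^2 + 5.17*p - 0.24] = 5.17 - 1.46*p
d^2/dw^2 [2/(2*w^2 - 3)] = 24*(2*w^2 + 1)/(2*w^2 - 3)^3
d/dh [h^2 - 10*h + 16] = 2*h - 10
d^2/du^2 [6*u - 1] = 0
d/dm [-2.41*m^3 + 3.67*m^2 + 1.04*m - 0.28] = -7.23*m^2 + 7.34*m + 1.04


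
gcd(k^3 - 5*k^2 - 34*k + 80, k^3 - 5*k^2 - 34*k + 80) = k^3 - 5*k^2 - 34*k + 80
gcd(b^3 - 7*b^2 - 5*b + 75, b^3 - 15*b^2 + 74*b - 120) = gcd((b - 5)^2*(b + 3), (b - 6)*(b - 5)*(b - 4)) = b - 5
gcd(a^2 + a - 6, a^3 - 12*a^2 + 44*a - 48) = a - 2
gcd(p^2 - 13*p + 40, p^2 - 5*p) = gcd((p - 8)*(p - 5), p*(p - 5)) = p - 5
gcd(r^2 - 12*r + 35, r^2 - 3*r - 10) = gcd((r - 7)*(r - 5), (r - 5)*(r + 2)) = r - 5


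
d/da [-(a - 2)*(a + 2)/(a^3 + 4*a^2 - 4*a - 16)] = 1/(a^2 + 8*a + 16)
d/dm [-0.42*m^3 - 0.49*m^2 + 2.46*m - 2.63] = -1.26*m^2 - 0.98*m + 2.46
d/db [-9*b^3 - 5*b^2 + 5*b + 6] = -27*b^2 - 10*b + 5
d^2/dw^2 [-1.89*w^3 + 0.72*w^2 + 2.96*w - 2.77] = 1.44 - 11.34*w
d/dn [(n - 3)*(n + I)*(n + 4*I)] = 3*n^2 + n*(-6 + 10*I) - 4 - 15*I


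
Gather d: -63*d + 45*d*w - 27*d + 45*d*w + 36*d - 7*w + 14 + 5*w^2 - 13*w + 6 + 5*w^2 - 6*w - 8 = d*(90*w - 54) + 10*w^2 - 26*w + 12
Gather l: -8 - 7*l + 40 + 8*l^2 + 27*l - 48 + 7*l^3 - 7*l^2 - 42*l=7*l^3 + l^2 - 22*l - 16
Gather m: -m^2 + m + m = -m^2 + 2*m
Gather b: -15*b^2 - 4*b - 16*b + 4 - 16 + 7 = -15*b^2 - 20*b - 5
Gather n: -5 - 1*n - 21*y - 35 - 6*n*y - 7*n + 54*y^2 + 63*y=n*(-6*y - 8) + 54*y^2 + 42*y - 40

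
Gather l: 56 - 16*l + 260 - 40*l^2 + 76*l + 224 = -40*l^2 + 60*l + 540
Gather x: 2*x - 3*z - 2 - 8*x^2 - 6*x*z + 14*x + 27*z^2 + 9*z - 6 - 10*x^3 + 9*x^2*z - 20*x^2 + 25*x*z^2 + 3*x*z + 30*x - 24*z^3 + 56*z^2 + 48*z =-10*x^3 + x^2*(9*z - 28) + x*(25*z^2 - 3*z + 46) - 24*z^3 + 83*z^2 + 54*z - 8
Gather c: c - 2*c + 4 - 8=-c - 4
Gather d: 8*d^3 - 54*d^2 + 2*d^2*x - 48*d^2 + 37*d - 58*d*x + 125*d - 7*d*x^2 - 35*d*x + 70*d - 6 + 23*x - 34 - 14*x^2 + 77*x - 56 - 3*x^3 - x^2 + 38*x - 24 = 8*d^3 + d^2*(2*x - 102) + d*(-7*x^2 - 93*x + 232) - 3*x^3 - 15*x^2 + 138*x - 120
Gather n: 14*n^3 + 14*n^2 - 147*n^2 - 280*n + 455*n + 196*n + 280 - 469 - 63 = 14*n^3 - 133*n^2 + 371*n - 252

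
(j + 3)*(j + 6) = j^2 + 9*j + 18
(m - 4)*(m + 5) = m^2 + m - 20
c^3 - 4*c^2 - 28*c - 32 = (c - 8)*(c + 2)^2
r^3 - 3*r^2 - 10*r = r*(r - 5)*(r + 2)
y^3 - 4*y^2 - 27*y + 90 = (y - 6)*(y - 3)*(y + 5)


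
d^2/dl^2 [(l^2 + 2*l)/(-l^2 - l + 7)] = 2*(-l^3 - 21*l^2 - 42*l - 63)/(l^6 + 3*l^5 - 18*l^4 - 41*l^3 + 126*l^2 + 147*l - 343)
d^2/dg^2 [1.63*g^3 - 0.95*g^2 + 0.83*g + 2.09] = 9.78*g - 1.9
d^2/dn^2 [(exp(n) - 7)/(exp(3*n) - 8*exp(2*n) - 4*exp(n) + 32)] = (4*exp(6*n) - 87*exp(5*n) + 696*exp(4*n) - 2184*exp(3*n) + 2880*exp(2*n) - 7152*exp(n) + 128)*exp(n)/(exp(9*n) - 24*exp(8*n) + 180*exp(7*n) - 224*exp(6*n) - 2256*exp(5*n) + 4992*exp(4*n) + 9152*exp(3*n) - 23040*exp(2*n) - 12288*exp(n) + 32768)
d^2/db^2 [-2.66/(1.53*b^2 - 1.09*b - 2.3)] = (-12.453588*b^2 + 8.872164*b + 2.66*(3.06*b - 1.09)*(6.12*b - 2.18) + 18.72108)/(-1.53*b^2 + 1.09*b + 2.3)^3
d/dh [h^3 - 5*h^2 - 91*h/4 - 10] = 3*h^2 - 10*h - 91/4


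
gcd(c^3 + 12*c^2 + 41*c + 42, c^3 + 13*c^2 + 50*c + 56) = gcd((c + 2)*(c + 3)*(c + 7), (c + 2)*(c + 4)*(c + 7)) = c^2 + 9*c + 14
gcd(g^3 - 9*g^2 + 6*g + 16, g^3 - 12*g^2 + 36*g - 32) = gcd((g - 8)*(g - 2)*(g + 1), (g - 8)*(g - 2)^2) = g^2 - 10*g + 16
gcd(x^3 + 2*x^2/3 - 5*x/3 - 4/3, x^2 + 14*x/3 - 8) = x - 4/3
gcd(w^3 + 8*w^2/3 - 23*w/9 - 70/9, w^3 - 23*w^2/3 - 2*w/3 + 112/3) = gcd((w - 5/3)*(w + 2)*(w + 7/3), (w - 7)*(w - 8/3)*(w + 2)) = w + 2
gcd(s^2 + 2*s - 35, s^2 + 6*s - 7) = s + 7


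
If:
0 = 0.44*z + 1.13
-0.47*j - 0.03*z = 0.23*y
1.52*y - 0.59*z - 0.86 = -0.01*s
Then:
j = 0.163926499032882 - 0.48936170212766*y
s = -152.0*y - 65.5227272727273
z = -2.57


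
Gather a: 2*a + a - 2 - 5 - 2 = 3*a - 9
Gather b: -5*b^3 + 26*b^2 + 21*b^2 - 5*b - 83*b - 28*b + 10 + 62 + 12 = -5*b^3 + 47*b^2 - 116*b + 84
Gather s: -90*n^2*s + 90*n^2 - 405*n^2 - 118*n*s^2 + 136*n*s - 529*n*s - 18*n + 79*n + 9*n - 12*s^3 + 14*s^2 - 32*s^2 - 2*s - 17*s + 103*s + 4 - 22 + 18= -315*n^2 + 70*n - 12*s^3 + s^2*(-118*n - 18) + s*(-90*n^2 - 393*n + 84)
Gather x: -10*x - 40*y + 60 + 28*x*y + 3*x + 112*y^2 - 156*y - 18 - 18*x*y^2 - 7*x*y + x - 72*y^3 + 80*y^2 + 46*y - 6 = x*(-18*y^2 + 21*y - 6) - 72*y^3 + 192*y^2 - 150*y + 36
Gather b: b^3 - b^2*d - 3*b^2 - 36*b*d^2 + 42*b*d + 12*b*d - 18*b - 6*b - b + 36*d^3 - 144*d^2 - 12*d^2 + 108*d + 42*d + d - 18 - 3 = b^3 + b^2*(-d - 3) + b*(-36*d^2 + 54*d - 25) + 36*d^3 - 156*d^2 + 151*d - 21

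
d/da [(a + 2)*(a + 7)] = 2*a + 9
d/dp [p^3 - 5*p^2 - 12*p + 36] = 3*p^2 - 10*p - 12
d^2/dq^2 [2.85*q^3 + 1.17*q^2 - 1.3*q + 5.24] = 17.1*q + 2.34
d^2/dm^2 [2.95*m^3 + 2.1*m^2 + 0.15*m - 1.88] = 17.7*m + 4.2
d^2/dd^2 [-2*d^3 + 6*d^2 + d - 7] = 12 - 12*d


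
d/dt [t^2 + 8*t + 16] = 2*t + 8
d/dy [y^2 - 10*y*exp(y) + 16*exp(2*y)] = -10*y*exp(y) + 2*y + 32*exp(2*y) - 10*exp(y)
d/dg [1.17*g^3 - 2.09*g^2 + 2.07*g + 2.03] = 3.51*g^2 - 4.18*g + 2.07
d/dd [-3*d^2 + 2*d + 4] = 2 - 6*d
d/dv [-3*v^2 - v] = -6*v - 1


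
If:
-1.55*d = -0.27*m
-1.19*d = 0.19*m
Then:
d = 0.00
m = 0.00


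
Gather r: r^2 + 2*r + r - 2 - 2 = r^2 + 3*r - 4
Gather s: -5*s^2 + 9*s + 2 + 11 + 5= -5*s^2 + 9*s + 18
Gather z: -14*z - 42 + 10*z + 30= -4*z - 12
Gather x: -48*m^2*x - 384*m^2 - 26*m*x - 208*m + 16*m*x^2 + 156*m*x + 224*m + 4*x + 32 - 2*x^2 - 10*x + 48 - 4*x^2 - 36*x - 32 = -384*m^2 + 16*m + x^2*(16*m - 6) + x*(-48*m^2 + 130*m - 42) + 48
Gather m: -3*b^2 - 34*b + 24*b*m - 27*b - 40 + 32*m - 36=-3*b^2 - 61*b + m*(24*b + 32) - 76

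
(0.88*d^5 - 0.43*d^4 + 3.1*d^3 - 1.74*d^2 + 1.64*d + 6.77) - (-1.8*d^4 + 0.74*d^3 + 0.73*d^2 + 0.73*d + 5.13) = 0.88*d^5 + 1.37*d^4 + 2.36*d^3 - 2.47*d^2 + 0.91*d + 1.64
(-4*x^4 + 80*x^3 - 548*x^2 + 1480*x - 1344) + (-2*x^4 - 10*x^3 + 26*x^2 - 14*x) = -6*x^4 + 70*x^3 - 522*x^2 + 1466*x - 1344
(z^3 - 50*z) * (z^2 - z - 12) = z^5 - z^4 - 62*z^3 + 50*z^2 + 600*z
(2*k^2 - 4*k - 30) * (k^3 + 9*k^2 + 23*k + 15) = 2*k^5 + 14*k^4 - 20*k^3 - 332*k^2 - 750*k - 450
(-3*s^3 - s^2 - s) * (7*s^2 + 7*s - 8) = -21*s^5 - 28*s^4 + 10*s^3 + s^2 + 8*s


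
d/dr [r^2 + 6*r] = 2*r + 6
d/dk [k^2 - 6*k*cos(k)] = 6*k*sin(k) + 2*k - 6*cos(k)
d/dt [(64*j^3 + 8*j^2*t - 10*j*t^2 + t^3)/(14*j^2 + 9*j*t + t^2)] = (-116*j^2 + 14*j*t + t^2)/(49*j^2 + 14*j*t + t^2)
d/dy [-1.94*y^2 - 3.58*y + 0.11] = -3.88*y - 3.58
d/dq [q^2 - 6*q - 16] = 2*q - 6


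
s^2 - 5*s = s*(s - 5)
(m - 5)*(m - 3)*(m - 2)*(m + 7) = m^4 - 3*m^3 - 39*m^2 + 187*m - 210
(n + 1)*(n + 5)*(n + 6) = n^3 + 12*n^2 + 41*n + 30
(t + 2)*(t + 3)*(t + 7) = t^3 + 12*t^2 + 41*t + 42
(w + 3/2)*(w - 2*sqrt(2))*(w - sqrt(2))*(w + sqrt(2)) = w^4 - 2*sqrt(2)*w^3 + 3*w^3/2 - 3*sqrt(2)*w^2 - 2*w^2 - 3*w + 4*sqrt(2)*w + 6*sqrt(2)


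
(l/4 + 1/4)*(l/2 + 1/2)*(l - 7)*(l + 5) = l^4/8 - 19*l^2/4 - 9*l - 35/8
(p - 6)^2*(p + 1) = p^3 - 11*p^2 + 24*p + 36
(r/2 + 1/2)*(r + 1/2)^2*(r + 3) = r^4/2 + 5*r^3/2 + 29*r^2/8 + 2*r + 3/8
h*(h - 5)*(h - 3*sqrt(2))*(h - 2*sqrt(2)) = h^4 - 5*sqrt(2)*h^3 - 5*h^3 + 12*h^2 + 25*sqrt(2)*h^2 - 60*h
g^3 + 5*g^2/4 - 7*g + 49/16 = (g - 7/4)*(g - 1/2)*(g + 7/2)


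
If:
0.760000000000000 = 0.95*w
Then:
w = 0.80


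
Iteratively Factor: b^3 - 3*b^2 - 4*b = (b + 1)*(b^2 - 4*b) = (b - 4)*(b + 1)*(b)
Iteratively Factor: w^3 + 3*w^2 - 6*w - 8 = (w + 1)*(w^2 + 2*w - 8) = (w - 2)*(w + 1)*(w + 4)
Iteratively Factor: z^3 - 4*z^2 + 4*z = (z - 2)*(z^2 - 2*z) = (z - 2)^2*(z)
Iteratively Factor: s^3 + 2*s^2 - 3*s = (s)*(s^2 + 2*s - 3) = s*(s - 1)*(s + 3)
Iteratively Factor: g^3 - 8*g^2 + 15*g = (g - 3)*(g^2 - 5*g) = (g - 5)*(g - 3)*(g)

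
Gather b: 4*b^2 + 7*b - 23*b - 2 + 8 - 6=4*b^2 - 16*b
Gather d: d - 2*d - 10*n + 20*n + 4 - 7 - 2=-d + 10*n - 5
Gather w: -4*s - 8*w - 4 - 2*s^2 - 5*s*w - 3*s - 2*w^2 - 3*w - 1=-2*s^2 - 7*s - 2*w^2 + w*(-5*s - 11) - 5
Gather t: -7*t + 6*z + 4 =-7*t + 6*z + 4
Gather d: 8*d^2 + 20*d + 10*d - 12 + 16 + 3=8*d^2 + 30*d + 7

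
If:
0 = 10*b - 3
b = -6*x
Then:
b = 3/10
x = -1/20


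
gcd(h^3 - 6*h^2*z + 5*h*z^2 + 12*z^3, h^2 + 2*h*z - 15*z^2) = -h + 3*z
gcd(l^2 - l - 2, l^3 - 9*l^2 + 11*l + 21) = l + 1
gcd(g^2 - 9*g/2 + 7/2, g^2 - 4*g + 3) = g - 1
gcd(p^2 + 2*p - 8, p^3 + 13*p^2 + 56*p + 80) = p + 4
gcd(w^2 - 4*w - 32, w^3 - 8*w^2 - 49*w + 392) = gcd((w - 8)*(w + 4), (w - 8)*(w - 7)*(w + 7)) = w - 8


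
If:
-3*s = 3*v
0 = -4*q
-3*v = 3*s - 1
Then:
No Solution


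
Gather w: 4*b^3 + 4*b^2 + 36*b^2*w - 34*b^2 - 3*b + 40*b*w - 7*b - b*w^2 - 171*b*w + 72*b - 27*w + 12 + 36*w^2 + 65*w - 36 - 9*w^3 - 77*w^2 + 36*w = 4*b^3 - 30*b^2 + 62*b - 9*w^3 + w^2*(-b - 41) + w*(36*b^2 - 131*b + 74) - 24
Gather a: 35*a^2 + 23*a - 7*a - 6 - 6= 35*a^2 + 16*a - 12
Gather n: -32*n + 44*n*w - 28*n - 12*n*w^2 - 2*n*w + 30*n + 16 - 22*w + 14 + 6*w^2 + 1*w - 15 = n*(-12*w^2 + 42*w - 30) + 6*w^2 - 21*w + 15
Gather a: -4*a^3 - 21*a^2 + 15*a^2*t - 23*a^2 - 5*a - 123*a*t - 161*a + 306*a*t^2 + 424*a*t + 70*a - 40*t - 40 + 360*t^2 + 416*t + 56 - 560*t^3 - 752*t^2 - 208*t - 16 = -4*a^3 + a^2*(15*t - 44) + a*(306*t^2 + 301*t - 96) - 560*t^3 - 392*t^2 + 168*t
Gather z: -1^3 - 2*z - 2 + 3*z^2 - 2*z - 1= 3*z^2 - 4*z - 4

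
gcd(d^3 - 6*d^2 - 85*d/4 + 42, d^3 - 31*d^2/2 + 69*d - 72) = d^2 - 19*d/2 + 12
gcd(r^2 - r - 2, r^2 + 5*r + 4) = r + 1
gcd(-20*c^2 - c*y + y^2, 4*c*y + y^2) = 4*c + y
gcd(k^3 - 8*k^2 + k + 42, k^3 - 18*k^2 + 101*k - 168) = k^2 - 10*k + 21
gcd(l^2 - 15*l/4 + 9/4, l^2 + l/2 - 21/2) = l - 3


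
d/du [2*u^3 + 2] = 6*u^2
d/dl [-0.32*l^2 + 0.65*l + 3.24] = 0.65 - 0.64*l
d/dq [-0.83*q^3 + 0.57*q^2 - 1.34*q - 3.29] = -2.49*q^2 + 1.14*q - 1.34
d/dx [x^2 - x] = 2*x - 1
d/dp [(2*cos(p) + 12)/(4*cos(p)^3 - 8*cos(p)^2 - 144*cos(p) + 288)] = (cos(p) - 4)*sin(p)/((cos(p) - 6)^2*(cos(p) - 2)^2)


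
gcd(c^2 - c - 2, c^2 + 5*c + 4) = c + 1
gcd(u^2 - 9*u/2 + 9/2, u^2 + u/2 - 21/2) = u - 3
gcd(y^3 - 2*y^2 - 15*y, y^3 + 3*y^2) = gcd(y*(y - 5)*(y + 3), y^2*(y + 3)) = y^2 + 3*y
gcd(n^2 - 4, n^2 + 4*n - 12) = n - 2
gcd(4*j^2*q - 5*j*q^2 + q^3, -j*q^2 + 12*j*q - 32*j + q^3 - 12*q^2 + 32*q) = -j + q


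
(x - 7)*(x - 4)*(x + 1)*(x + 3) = x^4 - 7*x^3 - 13*x^2 + 79*x + 84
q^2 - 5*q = q*(q - 5)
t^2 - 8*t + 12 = (t - 6)*(t - 2)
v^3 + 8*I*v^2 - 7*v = v*(v + I)*(v + 7*I)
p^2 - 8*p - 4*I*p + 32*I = (p - 8)*(p - 4*I)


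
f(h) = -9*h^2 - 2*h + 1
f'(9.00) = -164.00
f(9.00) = -746.00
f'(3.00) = -56.00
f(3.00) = -86.00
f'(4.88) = -89.84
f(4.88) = -223.09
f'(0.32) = -7.76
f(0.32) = -0.56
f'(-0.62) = 9.16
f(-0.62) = -1.22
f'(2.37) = -44.66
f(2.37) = -54.29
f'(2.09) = -39.62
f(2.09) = -42.49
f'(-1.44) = 23.92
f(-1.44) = -14.78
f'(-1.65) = 27.70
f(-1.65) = -20.20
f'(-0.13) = 0.34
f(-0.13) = 1.11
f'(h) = -18*h - 2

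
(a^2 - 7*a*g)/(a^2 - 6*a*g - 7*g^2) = a/(a + g)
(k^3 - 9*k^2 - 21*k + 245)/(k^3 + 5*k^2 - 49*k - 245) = (k - 7)/(k + 7)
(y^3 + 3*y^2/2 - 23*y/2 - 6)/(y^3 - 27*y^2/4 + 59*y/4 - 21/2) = 2*(2*y^2 + 9*y + 4)/(4*y^2 - 15*y + 14)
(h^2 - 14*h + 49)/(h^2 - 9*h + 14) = (h - 7)/(h - 2)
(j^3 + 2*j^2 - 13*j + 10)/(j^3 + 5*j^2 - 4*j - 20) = (j - 1)/(j + 2)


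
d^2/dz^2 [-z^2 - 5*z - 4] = -2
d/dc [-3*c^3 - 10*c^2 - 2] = c*(-9*c - 20)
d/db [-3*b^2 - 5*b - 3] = -6*b - 5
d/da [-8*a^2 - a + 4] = -16*a - 1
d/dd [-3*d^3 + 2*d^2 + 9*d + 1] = -9*d^2 + 4*d + 9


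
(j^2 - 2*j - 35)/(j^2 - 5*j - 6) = (-j^2 + 2*j + 35)/(-j^2 + 5*j + 6)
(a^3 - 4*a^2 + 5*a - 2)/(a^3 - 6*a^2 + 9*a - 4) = (a - 2)/(a - 4)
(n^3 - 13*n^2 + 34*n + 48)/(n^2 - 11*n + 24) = (n^2 - 5*n - 6)/(n - 3)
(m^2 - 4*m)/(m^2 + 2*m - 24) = m/(m + 6)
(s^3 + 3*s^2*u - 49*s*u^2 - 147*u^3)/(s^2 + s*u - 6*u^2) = (s^2 - 49*u^2)/(s - 2*u)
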